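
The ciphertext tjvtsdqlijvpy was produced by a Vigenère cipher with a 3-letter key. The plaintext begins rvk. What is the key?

Subtract each crib letter from the matching ciphertext letter (mod 26):
t(19)−r(17)=2 → c
j(9)−v(21)=-12≡14 → o
v(21)−k(10)=11 → l

col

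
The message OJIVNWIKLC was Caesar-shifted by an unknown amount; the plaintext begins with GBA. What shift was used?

8

From the crib: O(14)−G(6)=8, so the shift is 8.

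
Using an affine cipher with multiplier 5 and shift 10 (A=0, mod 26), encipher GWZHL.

G(6): 5·6+10=40≡14 → O
W(22): 5·22+10=120≡16 → Q
Z(25): 5·25+10=135≡5 → F
H(7): 5·7+10=45≡19 → T
L(11): 5·11+10=65≡13 → N

OQFTN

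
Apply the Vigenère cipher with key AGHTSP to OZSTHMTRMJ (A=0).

Repeat the key across the message: AGHTSPAGHT
O(14)+A(0): 14 → O
Z(25)+G(6): 31≡5 → F
S(18)+H(7): 25 → Z
T(19)+T(19): 38≡12 → M
H(7)+S(18): 25 → Z
M(12)+P(15): 27≡1 → B
T(19)+A(0): 19 → T
R(17)+G(6): 23 → X
M(12)+H(7): 19 → T
J(9)+T(19): 28≡2 → C

OFZMZBTXTC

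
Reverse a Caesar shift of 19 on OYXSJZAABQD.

VFEZQGHHIXK

O(14): 14−19=-5≡21 → V
Y(24): 24−19=5 → F
X(23): 23−19=4 → E
S(18): 18−19=-1≡25 → Z
J(9): 9−19=-10≡16 → Q
Z(25): 25−19=6 → G
A(0): 0−19=-19≡7 → H
A(0): 0−19=-19≡7 → H
B(1): 1−19=-18≡8 → I
Q(16): 16−19=-3≡23 → X
D(3): 3−19=-16≡10 → K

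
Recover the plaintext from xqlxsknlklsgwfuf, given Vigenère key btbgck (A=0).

Repeat the key across the ciphertext: btbgckbtbgckbtbg
x(23)−b(1): 22 → w
q(16)−t(19): -3≡23 → x
l(11)−b(1): 10 → k
x(23)−g(6): 17 → r
s(18)−c(2): 16 → q
k(10)−k(10): 0 → a
n(13)−b(1): 12 → m
l(11)−t(19): -8≡18 → s
k(10)−b(1): 9 → j
l(11)−g(6): 5 → f
s(18)−c(2): 16 → q
g(6)−k(10): -4≡22 → w
w(22)−b(1): 21 → v
f(5)−t(19): -14≡12 → m
u(20)−b(1): 19 → t
f(5)−g(6): -1≡25 → z

wxkrqamsjfqwvmtz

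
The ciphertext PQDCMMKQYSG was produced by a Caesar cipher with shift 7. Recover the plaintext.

P(15): 15−7=8 → I
Q(16): 16−7=9 → J
D(3): 3−7=-4≡22 → W
C(2): 2−7=-5≡21 → V
M(12): 12−7=5 → F
M(12): 12−7=5 → F
K(10): 10−7=3 → D
Q(16): 16−7=9 → J
Y(24): 24−7=17 → R
S(18): 18−7=11 → L
G(6): 6−7=-1≡25 → Z

IJWVFFDJRLZ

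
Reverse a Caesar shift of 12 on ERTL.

SFHZ

E(4): 4−12=-8≡18 → S
R(17): 17−12=5 → F
T(19): 19−12=7 → H
L(11): 11−12=-1≡25 → Z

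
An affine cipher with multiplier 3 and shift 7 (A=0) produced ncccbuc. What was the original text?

chhhynh

The inverse of 3 mod 26 is 9, since 3·9=27≡1. Apply D(y)=9·(y−7) mod 26:
n(13): 9·(13−7)=54≡2 → c
c(2): 9·(2−7)=-45≡7 → h
c(2): 9·(2−7)=-45≡7 → h
c(2): 9·(2−7)=-45≡7 → h
b(1): 9·(1−7)=-54≡24 → y
u(20): 9·(20−7)=117≡13 → n
c(2): 9·(2−7)=-45≡7 → h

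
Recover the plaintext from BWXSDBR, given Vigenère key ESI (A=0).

Repeat the key across the ciphertext: ESIESIE
B(1)−E(4): -3≡23 → X
W(22)−S(18): 4 → E
X(23)−I(8): 15 → P
S(18)−E(4): 14 → O
D(3)−S(18): -15≡11 → L
B(1)−I(8): -7≡19 → T
R(17)−E(4): 13 → N

XEPOLTN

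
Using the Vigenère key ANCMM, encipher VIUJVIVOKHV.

VVWVHIIQWTV

Repeat the key across the message: ANCMMANCMMA
V(21)+A(0): 21 → V
I(8)+N(13): 21 → V
U(20)+C(2): 22 → W
J(9)+M(12): 21 → V
V(21)+M(12): 33≡7 → H
I(8)+A(0): 8 → I
V(21)+N(13): 34≡8 → I
O(14)+C(2): 16 → Q
K(10)+M(12): 22 → W
H(7)+M(12): 19 → T
V(21)+A(0): 21 → V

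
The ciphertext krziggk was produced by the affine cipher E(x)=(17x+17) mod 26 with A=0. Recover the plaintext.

The inverse of 17 mod 26 is 23, since 17·23=391≡1. Apply D(y)=23·(y−17) mod 26:
k(10): 23·(10−17)=-161≡21 → v
r(17): 23·(17−17)=0 → a
z(25): 23·(25−17)=184≡2 → c
i(8): 23·(8−17)=-207≡1 → b
g(6): 23·(6−17)=-253≡7 → h
g(6): 23·(6−17)=-253≡7 → h
k(10): 23·(10−17)=-161≡21 → v

vacbhhv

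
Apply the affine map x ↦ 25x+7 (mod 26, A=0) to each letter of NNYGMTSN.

UUJBVOPU

N(13): 25·13+7=332≡20 → U
N(13): 25·13+7=332≡20 → U
Y(24): 25·24+7=607≡9 → J
G(6): 25·6+7=157≡1 → B
M(12): 25·12+7=307≡21 → V
T(19): 25·19+7=482≡14 → O
S(18): 25·18+7=457≡15 → P
N(13): 25·13+7=332≡20 → U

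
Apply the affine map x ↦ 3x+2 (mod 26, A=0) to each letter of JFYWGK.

J(9): 3·9+2=29≡3 → D
F(5): 3·5+2=17 → R
Y(24): 3·24+2=74≡22 → W
W(22): 3·22+2=68≡16 → Q
G(6): 3·6+2=20 → U
K(10): 3·10+2=32≡6 → G

DRWQUG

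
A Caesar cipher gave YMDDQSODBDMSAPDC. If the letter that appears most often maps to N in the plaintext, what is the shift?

16

The most frequent ciphertext letter is D (appears 5 times).
D is position 3; N is position 13.
Shift = -10≡16.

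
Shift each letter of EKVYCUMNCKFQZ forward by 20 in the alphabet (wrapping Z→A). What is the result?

E(4): 4+20=24 → Y
K(10): 10+20=30≡4 → E
V(21): 21+20=41≡15 → P
Y(24): 24+20=44≡18 → S
C(2): 2+20=22 → W
U(20): 20+20=40≡14 → O
M(12): 12+20=32≡6 → G
N(13): 13+20=33≡7 → H
C(2): 2+20=22 → W
K(10): 10+20=30≡4 → E
F(5): 5+20=25 → Z
Q(16): 16+20=36≡10 → K
Z(25): 25+20=45≡19 → T

YEPSWOGHWEZKT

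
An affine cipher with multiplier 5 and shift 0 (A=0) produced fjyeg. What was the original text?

bhkgw

The inverse of 5 mod 26 is 21, since 5·21=105≡1. Apply D(y)=21·(y−0) mod 26:
f(5): 21·(5−0)=105≡1 → b
j(9): 21·(9−0)=189≡7 → h
y(24): 21·(24−0)=504≡10 → k
e(4): 21·(4−0)=84≡6 → g
g(6): 21·(6−0)=126≡22 → w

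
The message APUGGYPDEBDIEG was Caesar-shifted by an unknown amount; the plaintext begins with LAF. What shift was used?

15

From the crib: A(0)−L(11)=-11≡15, so the shift is 15.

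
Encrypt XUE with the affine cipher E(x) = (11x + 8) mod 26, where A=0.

X(23): 11·23+8=261≡1 → B
U(20): 11·20+8=228≡20 → U
E(4): 11·4+8=52≡0 → A

BUA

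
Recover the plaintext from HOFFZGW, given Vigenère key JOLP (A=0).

Repeat the key across the ciphertext: JOLPJOL
H(7)−J(9): -2≡24 → Y
O(14)−O(14): 0 → A
F(5)−L(11): -6≡20 → U
F(5)−P(15): -10≡16 → Q
Z(25)−J(9): 16 → Q
G(6)−O(14): -8≡18 → S
W(22)−L(11): 11 → L

YAUQQSL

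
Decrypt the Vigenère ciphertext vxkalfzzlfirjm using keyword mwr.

Repeat the key across the ciphertext: mwrmwrmwrmwrmw
v(21)−m(12): 9 → j
x(23)−w(22): 1 → b
k(10)−r(17): -7≡19 → t
a(0)−m(12): -12≡14 → o
l(11)−w(22): -11≡15 → p
f(5)−r(17): -12≡14 → o
z(25)−m(12): 13 → n
z(25)−w(22): 3 → d
l(11)−r(17): -6≡20 → u
f(5)−m(12): -7≡19 → t
i(8)−w(22): -14≡12 → m
r(17)−r(17): 0 → a
j(9)−m(12): -3≡23 → x
m(12)−w(22): -10≡16 → q

jbtopondutmaxq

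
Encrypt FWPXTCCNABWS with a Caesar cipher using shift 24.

F(5): 5+24=29≡3 → D
W(22): 22+24=46≡20 → U
P(15): 15+24=39≡13 → N
X(23): 23+24=47≡21 → V
T(19): 19+24=43≡17 → R
C(2): 2+24=26≡0 → A
C(2): 2+24=26≡0 → A
N(13): 13+24=37≡11 → L
A(0): 0+24=24 → Y
B(1): 1+24=25 → Z
W(22): 22+24=46≡20 → U
S(18): 18+24=42≡16 → Q

DUNVRAALYZUQ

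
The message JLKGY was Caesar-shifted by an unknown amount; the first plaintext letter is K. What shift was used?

25

From the crib: J(9)−K(10)=-1≡25, so the shift is 25.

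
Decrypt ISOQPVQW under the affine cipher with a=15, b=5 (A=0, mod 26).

The inverse of 15 mod 26 is 7, since 15·7=105≡1. Apply D(y)=7·(y−5) mod 26:
I(8): 7·(8−5)=21 → V
S(18): 7·(18−5)=91≡13 → N
O(14): 7·(14−5)=63≡11 → L
Q(16): 7·(16−5)=77≡25 → Z
P(15): 7·(15−5)=70≡18 → S
V(21): 7·(21−5)=112≡8 → I
Q(16): 7·(16−5)=77≡25 → Z
W(22): 7·(22−5)=119≡15 → P

VNLZSIZP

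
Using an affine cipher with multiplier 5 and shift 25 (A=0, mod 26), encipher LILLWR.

L(11): 5·11+25=80≡2 → C
I(8): 5·8+25=65≡13 → N
L(11): 5·11+25=80≡2 → C
L(11): 5·11+25=80≡2 → C
W(22): 5·22+25=135≡5 → F
R(17): 5·17+25=110≡6 → G

CNCCFG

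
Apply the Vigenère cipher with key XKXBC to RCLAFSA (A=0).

Repeat the key across the message: XKXBCXK
R(17)+X(23): 40≡14 → O
C(2)+K(10): 12 → M
L(11)+X(23): 34≡8 → I
A(0)+B(1): 1 → B
F(5)+C(2): 7 → H
S(18)+X(23): 41≡15 → P
A(0)+K(10): 10 → K

OMIBHPK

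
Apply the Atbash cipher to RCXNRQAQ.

IXCMIJZJ

R(17) → I(8)
C(2) → X(23)
X(23) → C(2)
N(13) → M(12)
R(17) → I(8)
Q(16) → J(9)
A(0) → Z(25)
Q(16) → J(9)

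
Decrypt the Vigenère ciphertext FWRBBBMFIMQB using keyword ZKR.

GMACRKNVRNGK

Repeat the key across the ciphertext: ZKRZKRZKRZKR
F(5)−Z(25): -20≡6 → G
W(22)−K(10): 12 → M
R(17)−R(17): 0 → A
B(1)−Z(25): -24≡2 → C
B(1)−K(10): -9≡17 → R
B(1)−R(17): -16≡10 → K
M(12)−Z(25): -13≡13 → N
F(5)−K(10): -5≡21 → V
I(8)−R(17): -9≡17 → R
M(12)−Z(25): -13≡13 → N
Q(16)−K(10): 6 → G
B(1)−R(17): -16≡10 → K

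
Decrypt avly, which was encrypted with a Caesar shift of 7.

toer

a(0): 0−7=-7≡19 → t
v(21): 21−7=14 → o
l(11): 11−7=4 → e
y(24): 24−7=17 → r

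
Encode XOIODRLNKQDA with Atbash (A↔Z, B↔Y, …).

CLRLWIOMPJWZ

X(23) → C(2)
O(14) → L(11)
I(8) → R(17)
O(14) → L(11)
D(3) → W(22)
R(17) → I(8)
L(11) → O(14)
N(13) → M(12)
K(10) → P(15)
Q(16) → J(9)
D(3) → W(22)
A(0) → Z(25)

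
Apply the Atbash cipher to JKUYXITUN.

J(9) → Q(16)
K(10) → P(15)
U(20) → F(5)
Y(24) → B(1)
X(23) → C(2)
I(8) → R(17)
T(19) → G(6)
U(20) → F(5)
N(13) → M(12)

QPFBCRGFM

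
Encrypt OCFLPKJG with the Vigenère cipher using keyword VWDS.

JYIDKGMY

Repeat the key across the message: VWDSVWDS
O(14)+V(21): 35≡9 → J
C(2)+W(22): 24 → Y
F(5)+D(3): 8 → I
L(11)+S(18): 29≡3 → D
P(15)+V(21): 36≡10 → K
K(10)+W(22): 32≡6 → G
J(9)+D(3): 12 → M
G(6)+S(18): 24 → Y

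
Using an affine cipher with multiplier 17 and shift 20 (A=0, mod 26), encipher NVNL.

N(13): 17·13+20=241≡7 → H
V(21): 17·21+20=377≡13 → N
N(13): 17·13+20=241≡7 → H
L(11): 17·11+20=207≡25 → Z

HNHZ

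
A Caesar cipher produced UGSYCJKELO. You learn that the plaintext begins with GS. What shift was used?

14

From the crib: U(20)−G(6)=14, so the shift is 14.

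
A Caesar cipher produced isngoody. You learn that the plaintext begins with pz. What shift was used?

From the crib: i(8)−p(15)=-7≡19, so the shift is 19.

19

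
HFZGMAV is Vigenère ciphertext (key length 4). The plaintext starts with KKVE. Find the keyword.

XVEC

Subtract each crib letter from the matching ciphertext letter (mod 26):
H(7)−K(10)=-3≡23 → X
F(5)−K(10)=-5≡21 → V
Z(25)−V(21)=4 → E
G(6)−E(4)=2 → C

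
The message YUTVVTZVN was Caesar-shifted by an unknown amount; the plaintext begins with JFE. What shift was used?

From the crib: Y(24)−J(9)=15, so the shift is 15.

15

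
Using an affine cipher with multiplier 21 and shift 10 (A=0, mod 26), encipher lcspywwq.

l(11): 21·11+10=241≡7 → h
c(2): 21·2+10=52≡0 → a
s(18): 21·18+10=388≡24 → y
p(15): 21·15+10=325≡13 → n
y(24): 21·24+10=514≡20 → u
w(22): 21·22+10=472≡4 → e
w(22): 21·22+10=472≡4 → e
q(16): 21·16+10=346≡8 → i

haynueei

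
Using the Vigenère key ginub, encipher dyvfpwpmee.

Repeat the key across the message: ginubginub
d(3)+g(6): 9 → j
y(24)+i(8): 32≡6 → g
v(21)+n(13): 34≡8 → i
f(5)+u(20): 25 → z
p(15)+b(1): 16 → q
w(22)+g(6): 28≡2 → c
p(15)+i(8): 23 → x
m(12)+n(13): 25 → z
e(4)+u(20): 24 → y
e(4)+b(1): 5 → f

jgizqcxzyf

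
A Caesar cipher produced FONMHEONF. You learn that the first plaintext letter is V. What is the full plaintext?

From the crib: F(5)−V(21)=-16≡10, so the shift is 10.
Subtract 10 from each ciphertext letter:
F(5): 5−10=-5≡21 → V
O(14): 14−10=4 → E
N(13): 13−10=3 → D
M(12): 12−10=2 → C
H(7): 7−10=-3≡23 → X
E(4): 4−10=-6≡20 → U
O(14): 14−10=4 → E
N(13): 13−10=3 → D
F(5): 5−10=-5≡21 → V

VEDCXUEDV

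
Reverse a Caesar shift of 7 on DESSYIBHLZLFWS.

WXLLRBUAESEYPL

D(3): 3−7=-4≡22 → W
E(4): 4−7=-3≡23 → X
S(18): 18−7=11 → L
S(18): 18−7=11 → L
Y(24): 24−7=17 → R
I(8): 8−7=1 → B
B(1): 1−7=-6≡20 → U
H(7): 7−7=0 → A
L(11): 11−7=4 → E
Z(25): 25−7=18 → S
L(11): 11−7=4 → E
F(5): 5−7=-2≡24 → Y
W(22): 22−7=15 → P
S(18): 18−7=11 → L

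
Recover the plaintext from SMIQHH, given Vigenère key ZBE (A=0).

Repeat the key across the ciphertext: ZBEZBE
S(18)−Z(25): -7≡19 → T
M(12)−B(1): 11 → L
I(8)−E(4): 4 → E
Q(16)−Z(25): -9≡17 → R
H(7)−B(1): 6 → G
H(7)−E(4): 3 → D

TLERGD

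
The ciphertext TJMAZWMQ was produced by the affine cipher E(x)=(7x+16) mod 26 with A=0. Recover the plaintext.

The inverse of 7 mod 26 is 15, since 7·15=105≡1. Apply D(y)=15·(y−16) mod 26:
T(19): 15·(19−16)=45≡19 → T
J(9): 15·(9−16)=-105≡25 → Z
M(12): 15·(12−16)=-60≡18 → S
A(0): 15·(0−16)=-240≡20 → U
Z(25): 15·(25−16)=135≡5 → F
W(22): 15·(22−16)=90≡12 → M
M(12): 15·(12−16)=-60≡18 → S
Q(16): 15·(16−16)=0 → A

TZSUFMSA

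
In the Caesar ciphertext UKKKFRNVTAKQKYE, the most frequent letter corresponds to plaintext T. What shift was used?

The most frequent ciphertext letter is K (appears 5 times).
K is position 10; T is position 19.
Shift = -9≡17.

17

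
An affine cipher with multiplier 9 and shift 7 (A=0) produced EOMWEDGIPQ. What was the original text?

The inverse of 9 mod 26 is 3, since 9·3=27≡1. Apply D(y)=3·(y−7) mod 26:
E(4): 3·(4−7)=-9≡17 → R
O(14): 3·(14−7)=21 → V
M(12): 3·(12−7)=15 → P
W(22): 3·(22−7)=45≡19 → T
E(4): 3·(4−7)=-9≡17 → R
D(3): 3·(3−7)=-12≡14 → O
G(6): 3·(6−7)=-3≡23 → X
I(8): 3·(8−7)=3 → D
P(15): 3·(15−7)=24 → Y
Q(16): 3·(16−7)=27≡1 → B

RVPTROXDYB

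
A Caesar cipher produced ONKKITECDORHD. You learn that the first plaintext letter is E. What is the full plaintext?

EDAAYJUSTEHXT

From the crib: O(14)−E(4)=10, so the shift is 10.
Subtract 10 from each ciphertext letter:
O(14): 14−10=4 → E
N(13): 13−10=3 → D
K(10): 10−10=0 → A
K(10): 10−10=0 → A
I(8): 8−10=-2≡24 → Y
T(19): 19−10=9 → J
E(4): 4−10=-6≡20 → U
C(2): 2−10=-8≡18 → S
D(3): 3−10=-7≡19 → T
O(14): 14−10=4 → E
R(17): 17−10=7 → H
H(7): 7−10=-3≡23 → X
D(3): 3−10=-7≡19 → T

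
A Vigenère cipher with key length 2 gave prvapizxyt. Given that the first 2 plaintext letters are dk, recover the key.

mh

Subtract each crib letter from the matching ciphertext letter (mod 26):
p(15)−d(3)=12 → m
r(17)−k(10)=7 → h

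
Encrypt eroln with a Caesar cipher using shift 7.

lyvsu

e(4): 4+7=11 → l
r(17): 17+7=24 → y
o(14): 14+7=21 → v
l(11): 11+7=18 → s
n(13): 13+7=20 → u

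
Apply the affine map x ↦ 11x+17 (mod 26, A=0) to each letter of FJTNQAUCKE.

F(5): 11·5+17=72≡20 → U
J(9): 11·9+17=116≡12 → M
T(19): 11·19+17=226≡18 → S
N(13): 11·13+17=160≡4 → E
Q(16): 11·16+17=193≡11 → L
A(0): 11·0+17=17 → R
U(20): 11·20+17=237≡3 → D
C(2): 11·2+17=39≡13 → N
K(10): 11·10+17=127≡23 → X
E(4): 11·4+17=61≡9 → J

UMSELRDNXJ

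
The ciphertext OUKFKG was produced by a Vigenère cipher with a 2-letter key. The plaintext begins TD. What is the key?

Subtract each crib letter from the matching ciphertext letter (mod 26):
O(14)−T(19)=-5≡21 → V
U(20)−D(3)=17 → R

VR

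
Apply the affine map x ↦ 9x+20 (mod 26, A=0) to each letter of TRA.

JRU

T(19): 9·19+20=191≡9 → J
R(17): 9·17+20=173≡17 → R
A(0): 9·0+20=20 → U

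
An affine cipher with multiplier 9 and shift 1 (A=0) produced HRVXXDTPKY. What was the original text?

SWIOOGCQBR

The inverse of 9 mod 26 is 3, since 9·3=27≡1. Apply D(y)=3·(y−1) mod 26:
H(7): 3·(7−1)=18 → S
R(17): 3·(17−1)=48≡22 → W
V(21): 3·(21−1)=60≡8 → I
X(23): 3·(23−1)=66≡14 → O
X(23): 3·(23−1)=66≡14 → O
D(3): 3·(3−1)=6 → G
T(19): 3·(19−1)=54≡2 → C
P(15): 3·(15−1)=42≡16 → Q
K(10): 3·(10−1)=27≡1 → B
Y(24): 3·(24−1)=69≡17 → R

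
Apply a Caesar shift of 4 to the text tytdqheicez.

t(19): 19+4=23 → x
y(24): 24+4=28≡2 → c
t(19): 19+4=23 → x
d(3): 3+4=7 → h
q(16): 16+4=20 → u
h(7): 7+4=11 → l
e(4): 4+4=8 → i
i(8): 8+4=12 → m
c(2): 2+4=6 → g
e(4): 4+4=8 → i
z(25): 25+4=29≡3 → d

xcxhulimgid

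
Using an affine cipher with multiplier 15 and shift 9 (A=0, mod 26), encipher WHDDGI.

BKCCVZ

W(22): 15·22+9=339≡1 → B
H(7): 15·7+9=114≡10 → K
D(3): 15·3+9=54≡2 → C
D(3): 15·3+9=54≡2 → C
G(6): 15·6+9=99≡21 → V
I(8): 15·8+9=129≡25 → Z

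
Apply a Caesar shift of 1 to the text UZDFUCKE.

VAEGVDLF

U(20): 20+1=21 → V
Z(25): 25+1=26≡0 → A
D(3): 3+1=4 → E
F(5): 5+1=6 → G
U(20): 20+1=21 → V
C(2): 2+1=3 → D
K(10): 10+1=11 → L
E(4): 4+1=5 → F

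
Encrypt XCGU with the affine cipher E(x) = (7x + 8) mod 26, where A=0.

NWYS

X(23): 7·23+8=169≡13 → N
C(2): 7·2+8=22 → W
G(6): 7·6+8=50≡24 → Y
U(20): 7·20+8=148≡18 → S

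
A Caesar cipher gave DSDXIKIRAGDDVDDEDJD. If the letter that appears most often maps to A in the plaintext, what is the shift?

The most frequent ciphertext letter is D (appears 8 times).
D is position 3; A is position 0.
Shift = 3.

3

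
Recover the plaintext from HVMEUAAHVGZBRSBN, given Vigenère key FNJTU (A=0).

CIDLAVNYCMUOIZHI

Repeat the key across the ciphertext: FNJTUFNJTUFNJTUF
H(7)−F(5): 2 → C
V(21)−N(13): 8 → I
M(12)−J(9): 3 → D
E(4)−T(19): -15≡11 → L
U(20)−U(20): 0 → A
A(0)−F(5): -5≡21 → V
A(0)−N(13): -13≡13 → N
H(7)−J(9): -2≡24 → Y
V(21)−T(19): 2 → C
G(6)−U(20): -14≡12 → M
Z(25)−F(5): 20 → U
B(1)−N(13): -12≡14 → O
R(17)−J(9): 8 → I
S(18)−T(19): -1≡25 → Z
B(1)−U(20): -19≡7 → H
N(13)−F(5): 8 → I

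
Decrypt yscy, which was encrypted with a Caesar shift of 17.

hblh

y(24): 24−17=7 → h
s(18): 18−17=1 → b
c(2): 2−17=-15≡11 → l
y(24): 24−17=7 → h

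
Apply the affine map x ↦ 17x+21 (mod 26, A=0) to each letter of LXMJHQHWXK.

L(11): 17·11+21=208≡0 → A
X(23): 17·23+21=412≡22 → W
M(12): 17·12+21=225≡17 → R
J(9): 17·9+21=174≡18 → S
H(7): 17·7+21=140≡10 → K
Q(16): 17·16+21=293≡7 → H
H(7): 17·7+21=140≡10 → K
W(22): 17·22+21=395≡5 → F
X(23): 17·23+21=412≡22 → W
K(10): 17·10+21=191≡9 → J

AWRSKHKFWJ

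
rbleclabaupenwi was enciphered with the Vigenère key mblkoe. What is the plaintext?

Repeat the key across the ciphertext: mblkoemblkoembl
r(17)−m(12): 5 → f
b(1)−b(1): 0 → a
l(11)−l(11): 0 → a
e(4)−k(10): -6≡20 → u
c(2)−o(14): -12≡14 → o
l(11)−e(4): 7 → h
a(0)−m(12): -12≡14 → o
b(1)−b(1): 0 → a
a(0)−l(11): -11≡15 → p
u(20)−k(10): 10 → k
p(15)−o(14): 1 → b
e(4)−e(4): 0 → a
n(13)−m(12): 1 → b
w(22)−b(1): 21 → v
i(8)−l(11): -3≡23 → x

faauohoapkbabvx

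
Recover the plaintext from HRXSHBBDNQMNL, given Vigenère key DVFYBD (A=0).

Repeat the key across the ciphertext: DVFYBDDVFYBDD
H(7)−D(3): 4 → E
R(17)−V(21): -4≡22 → W
X(23)−F(5): 18 → S
S(18)−Y(24): -6≡20 → U
H(7)−B(1): 6 → G
B(1)−D(3): -2≡24 → Y
B(1)−D(3): -2≡24 → Y
D(3)−V(21): -18≡8 → I
N(13)−F(5): 8 → I
Q(16)−Y(24): -8≡18 → S
M(12)−B(1): 11 → L
N(13)−D(3): 10 → K
L(11)−D(3): 8 → I

EWSUGYYIISLKI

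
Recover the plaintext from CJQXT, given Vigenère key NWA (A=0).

Repeat the key across the ciphertext: NWANW
C(2)−N(13): -11≡15 → P
J(9)−W(22): -13≡13 → N
Q(16)−A(0): 16 → Q
X(23)−N(13): 10 → K
T(19)−W(22): -3≡23 → X

PNQKX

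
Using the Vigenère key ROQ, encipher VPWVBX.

Repeat the key across the message: ROQROQ
V(21)+R(17): 38≡12 → M
P(15)+O(14): 29≡3 → D
W(22)+Q(16): 38≡12 → M
V(21)+R(17): 38≡12 → M
B(1)+O(14): 15 → P
X(23)+Q(16): 39≡13 → N

MDMMPN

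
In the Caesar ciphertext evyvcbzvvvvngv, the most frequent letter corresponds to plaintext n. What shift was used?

8

The most frequent ciphertext letter is v (appears 7 times).
v is position 21; n is position 13.
Shift = 8.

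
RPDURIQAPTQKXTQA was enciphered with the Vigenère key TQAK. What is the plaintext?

Repeat the key across the ciphertext: TQAKTQAKTQAKTQAK
R(17)−T(19): -2≡24 → Y
P(15)−Q(16): -1≡25 → Z
D(3)−A(0): 3 → D
U(20)−K(10): 10 → K
R(17)−T(19): -2≡24 → Y
I(8)−Q(16): -8≡18 → S
Q(16)−A(0): 16 → Q
A(0)−K(10): -10≡16 → Q
P(15)−T(19): -4≡22 → W
T(19)−Q(16): 3 → D
Q(16)−A(0): 16 → Q
K(10)−K(10): 0 → A
X(23)−T(19): 4 → E
T(19)−Q(16): 3 → D
Q(16)−A(0): 16 → Q
A(0)−K(10): -10≡16 → Q

YZDKYSQQWDQAEDQQ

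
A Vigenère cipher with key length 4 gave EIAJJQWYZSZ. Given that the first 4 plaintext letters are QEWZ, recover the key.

OEEK

Subtract each crib letter from the matching ciphertext letter (mod 26):
E(4)−Q(16)=-12≡14 → O
I(8)−E(4)=4 → E
A(0)−W(22)=-22≡4 → E
J(9)−Z(25)=-16≡10 → K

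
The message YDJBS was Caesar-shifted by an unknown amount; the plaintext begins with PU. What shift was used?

9

From the crib: Y(24)−P(15)=9, so the shift is 9.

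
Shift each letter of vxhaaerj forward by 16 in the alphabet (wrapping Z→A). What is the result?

lnxqquhz

v(21): 21+16=37≡11 → l
x(23): 23+16=39≡13 → n
h(7): 7+16=23 → x
a(0): 0+16=16 → q
a(0): 0+16=16 → q
e(4): 4+16=20 → u
r(17): 17+16=33≡7 → h
j(9): 9+16=25 → z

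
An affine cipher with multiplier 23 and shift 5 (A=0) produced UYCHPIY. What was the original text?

The inverse of 23 mod 26 is 17, since 23·17=391≡1. Apply D(y)=17·(y−5) mod 26:
U(20): 17·(20−5)=255≡21 → V
Y(24): 17·(24−5)=323≡11 → L
C(2): 17·(2−5)=-51≡1 → B
H(7): 17·(7−5)=34≡8 → I
P(15): 17·(15−5)=170≡14 → O
I(8): 17·(8−5)=51≡25 → Z
Y(24): 17·(24−5)=323≡11 → L

VLBIOZL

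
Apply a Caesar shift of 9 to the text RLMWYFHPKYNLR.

AUVFHOQYTHWUA

R(17): 17+9=26≡0 → A
L(11): 11+9=20 → U
M(12): 12+9=21 → V
W(22): 22+9=31≡5 → F
Y(24): 24+9=33≡7 → H
F(5): 5+9=14 → O
H(7): 7+9=16 → Q
P(15): 15+9=24 → Y
K(10): 10+9=19 → T
Y(24): 24+9=33≡7 → H
N(13): 13+9=22 → W
L(11): 11+9=20 → U
R(17): 17+9=26≡0 → A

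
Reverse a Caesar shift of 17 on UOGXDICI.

DXPGMRLR

U(20): 20−17=3 → D
O(14): 14−17=-3≡23 → X
G(6): 6−17=-11≡15 → P
X(23): 23−17=6 → G
D(3): 3−17=-14≡12 → M
I(8): 8−17=-9≡17 → R
C(2): 2−17=-15≡11 → L
I(8): 8−17=-9≡17 → R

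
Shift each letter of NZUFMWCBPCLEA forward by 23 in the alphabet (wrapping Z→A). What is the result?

N(13): 13+23=36≡10 → K
Z(25): 25+23=48≡22 → W
U(20): 20+23=43≡17 → R
F(5): 5+23=28≡2 → C
M(12): 12+23=35≡9 → J
W(22): 22+23=45≡19 → T
C(2): 2+23=25 → Z
B(1): 1+23=24 → Y
P(15): 15+23=38≡12 → M
C(2): 2+23=25 → Z
L(11): 11+23=34≡8 → I
E(4): 4+23=27≡1 → B
A(0): 0+23=23 → X

KWRCJTZYMZIBX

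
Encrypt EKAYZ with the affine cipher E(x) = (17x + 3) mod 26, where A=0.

E(4): 17·4+3=71≡19 → T
K(10): 17·10+3=173≡17 → R
A(0): 17·0+3=3 → D
Y(24): 17·24+3=411≡21 → V
Z(25): 17·25+3=428≡12 → M

TRDVM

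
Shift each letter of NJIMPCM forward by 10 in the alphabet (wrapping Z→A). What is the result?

XTSWZMW

N(13): 13+10=23 → X
J(9): 9+10=19 → T
I(8): 8+10=18 → S
M(12): 12+10=22 → W
P(15): 15+10=25 → Z
C(2): 2+10=12 → M
M(12): 12+10=22 → W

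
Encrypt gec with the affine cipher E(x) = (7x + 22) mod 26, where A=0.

myk

g(6): 7·6+22=64≡12 → m
e(4): 7·4+22=50≡24 → y
c(2): 7·2+22=36≡10 → k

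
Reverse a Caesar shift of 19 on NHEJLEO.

N(13): 13−19=-6≡20 → U
H(7): 7−19=-12≡14 → O
E(4): 4−19=-15≡11 → L
J(9): 9−19=-10≡16 → Q
L(11): 11−19=-8≡18 → S
E(4): 4−19=-15≡11 → L
O(14): 14−19=-5≡21 → V

UOLQSLV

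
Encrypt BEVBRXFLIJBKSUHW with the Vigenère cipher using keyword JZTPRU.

KDOQIROKBYSEBTAL

Repeat the key across the message: JZTPRUJZTPRUJZTP
B(1)+J(9): 10 → K
E(4)+Z(25): 29≡3 → D
V(21)+T(19): 40≡14 → O
B(1)+P(15): 16 → Q
R(17)+R(17): 34≡8 → I
X(23)+U(20): 43≡17 → R
F(5)+J(9): 14 → O
L(11)+Z(25): 36≡10 → K
I(8)+T(19): 27≡1 → B
J(9)+P(15): 24 → Y
B(1)+R(17): 18 → S
K(10)+U(20): 30≡4 → E
S(18)+J(9): 27≡1 → B
U(20)+Z(25): 45≡19 → T
H(7)+T(19): 26≡0 → A
W(22)+P(15): 37≡11 → L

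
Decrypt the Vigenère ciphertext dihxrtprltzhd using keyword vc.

igmvwrupqrefi

Repeat the key across the ciphertext: vcvcvcvcvcvcv
d(3)−v(21): -18≡8 → i
i(8)−c(2): 6 → g
h(7)−v(21): -14≡12 → m
x(23)−c(2): 21 → v
r(17)−v(21): -4≡22 → w
t(19)−c(2): 17 → r
p(15)−v(21): -6≡20 → u
r(17)−c(2): 15 → p
l(11)−v(21): -10≡16 → q
t(19)−c(2): 17 → r
z(25)−v(21): 4 → e
h(7)−c(2): 5 → f
d(3)−v(21): -18≡8 → i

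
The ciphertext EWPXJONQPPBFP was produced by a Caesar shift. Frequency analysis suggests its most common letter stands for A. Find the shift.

15

The most frequent ciphertext letter is P (appears 4 times).
P is position 15; A is position 0.
Shift = 15.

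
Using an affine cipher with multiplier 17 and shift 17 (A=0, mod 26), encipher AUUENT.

A(0): 17·0+17=17 → R
U(20): 17·20+17=357≡19 → T
U(20): 17·20+17=357≡19 → T
E(4): 17·4+17=85≡7 → H
N(13): 17·13+17=238≡4 → E
T(19): 17·19+17=340≡2 → C

RTTHEC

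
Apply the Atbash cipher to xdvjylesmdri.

x(23) → c(2)
d(3) → w(22)
v(21) → e(4)
j(9) → q(16)
y(24) → b(1)
l(11) → o(14)
e(4) → v(21)
s(18) → h(7)
m(12) → n(13)
d(3) → w(22)
r(17) → i(8)
i(8) → r(17)

cweqbovhnwir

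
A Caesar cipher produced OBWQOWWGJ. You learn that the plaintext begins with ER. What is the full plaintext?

ERMGEMMWZ

From the crib: O(14)−E(4)=10, so the shift is 10.
Subtract 10 from each ciphertext letter:
O(14): 14−10=4 → E
B(1): 1−10=-9≡17 → R
W(22): 22−10=12 → M
Q(16): 16−10=6 → G
O(14): 14−10=4 → E
W(22): 22−10=12 → M
W(22): 22−10=12 → M
G(6): 6−10=-4≡22 → W
J(9): 9−10=-1≡25 → Z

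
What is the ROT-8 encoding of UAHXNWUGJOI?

CIPFVECORWQ

U(20): 20+8=28≡2 → C
A(0): 0+8=8 → I
H(7): 7+8=15 → P
X(23): 23+8=31≡5 → F
N(13): 13+8=21 → V
W(22): 22+8=30≡4 → E
U(20): 20+8=28≡2 → C
G(6): 6+8=14 → O
J(9): 9+8=17 → R
O(14): 14+8=22 → W
I(8): 8+8=16 → Q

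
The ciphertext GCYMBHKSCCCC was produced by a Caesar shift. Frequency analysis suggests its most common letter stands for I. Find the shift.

The most frequent ciphertext letter is C (appears 5 times).
C is position 2; I is position 8.
Shift = -6≡20.

20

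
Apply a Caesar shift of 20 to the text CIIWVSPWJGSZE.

WCCQPMJQDAMTY

C(2): 2+20=22 → W
I(8): 8+20=28≡2 → C
I(8): 8+20=28≡2 → C
W(22): 22+20=42≡16 → Q
V(21): 21+20=41≡15 → P
S(18): 18+20=38≡12 → M
P(15): 15+20=35≡9 → J
W(22): 22+20=42≡16 → Q
J(9): 9+20=29≡3 → D
G(6): 6+20=26≡0 → A
S(18): 18+20=38≡12 → M
Z(25): 25+20=45≡19 → T
E(4): 4+20=24 → Y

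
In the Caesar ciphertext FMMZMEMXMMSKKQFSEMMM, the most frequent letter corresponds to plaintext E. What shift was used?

The most frequent ciphertext letter is M (appears 9 times).
M is position 12; E is position 4.
Shift = 8.

8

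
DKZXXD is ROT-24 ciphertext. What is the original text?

FMBZZF

D(3): 3−24=-21≡5 → F
K(10): 10−24=-14≡12 → M
Z(25): 25−24=1 → B
X(23): 23−24=-1≡25 → Z
X(23): 23−24=-1≡25 → Z
D(3): 3−24=-21≡5 → F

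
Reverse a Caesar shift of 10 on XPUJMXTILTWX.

NFKZCNJYBJMN

X(23): 23−10=13 → N
P(15): 15−10=5 → F
U(20): 20−10=10 → K
J(9): 9−10=-1≡25 → Z
M(12): 12−10=2 → C
X(23): 23−10=13 → N
T(19): 19−10=9 → J
I(8): 8−10=-2≡24 → Y
L(11): 11−10=1 → B
T(19): 19−10=9 → J
W(22): 22−10=12 → M
X(23): 23−10=13 → N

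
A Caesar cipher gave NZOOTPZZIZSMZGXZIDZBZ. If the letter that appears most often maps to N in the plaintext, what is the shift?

12

The most frequent ciphertext letter is Z (appears 8 times).
Z is position 25; N is position 13.
Shift = 12.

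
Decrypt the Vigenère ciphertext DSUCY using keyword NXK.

QVKPB

Repeat the key across the ciphertext: NXKNX
D(3)−N(13): -10≡16 → Q
S(18)−X(23): -5≡21 → V
U(20)−K(10): 10 → K
C(2)−N(13): -11≡15 → P
Y(24)−X(23): 1 → B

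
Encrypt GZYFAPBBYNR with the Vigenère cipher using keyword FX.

Repeat the key across the message: FXFXFXFXFXF
G(6)+F(5): 11 → L
Z(25)+X(23): 48≡22 → W
Y(24)+F(5): 29≡3 → D
F(5)+X(23): 28≡2 → C
A(0)+F(5): 5 → F
P(15)+X(23): 38≡12 → M
B(1)+F(5): 6 → G
B(1)+X(23): 24 → Y
Y(24)+F(5): 29≡3 → D
N(13)+X(23): 36≡10 → K
R(17)+F(5): 22 → W

LWDCFMGYDKW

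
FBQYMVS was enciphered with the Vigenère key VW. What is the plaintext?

KFVCRZX

Repeat the key across the ciphertext: VWVWVWV
F(5)−V(21): -16≡10 → K
B(1)−W(22): -21≡5 → F
Q(16)−V(21): -5≡21 → V
Y(24)−W(22): 2 → C
M(12)−V(21): -9≡17 → R
V(21)−W(22): -1≡25 → Z
S(18)−V(21): -3≡23 → X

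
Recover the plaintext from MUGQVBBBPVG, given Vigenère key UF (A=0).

SPMLBWHWVQM

Repeat the key across the ciphertext: UFUFUFUFUFU
M(12)−U(20): -8≡18 → S
U(20)−F(5): 15 → P
G(6)−U(20): -14≡12 → M
Q(16)−F(5): 11 → L
V(21)−U(20): 1 → B
B(1)−F(5): -4≡22 → W
B(1)−U(20): -19≡7 → H
B(1)−F(5): -4≡22 → W
P(15)−U(20): -5≡21 → V
V(21)−F(5): 16 → Q
G(6)−U(20): -14≡12 → M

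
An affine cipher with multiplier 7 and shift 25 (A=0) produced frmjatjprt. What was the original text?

The inverse of 7 mod 26 is 15, since 7·15=105≡1. Apply D(y)=15·(y−25) mod 26:
f(5): 15·(5−25)=-300≡12 → m
r(17): 15·(17−25)=-120≡10 → k
m(12): 15·(12−25)=-195≡13 → n
j(9): 15·(9−25)=-240≡20 → u
a(0): 15·(0−25)=-375≡15 → p
t(19): 15·(19−25)=-90≡14 → o
j(9): 15·(9−25)=-240≡20 → u
p(15): 15·(15−25)=-150≡6 → g
r(17): 15·(17−25)=-120≡10 → k
t(19): 15·(19−25)=-90≡14 → o

mknupougko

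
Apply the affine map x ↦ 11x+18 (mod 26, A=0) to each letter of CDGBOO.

C(2): 11·2+18=40≡14 → O
D(3): 11·3+18=51≡25 → Z
G(6): 11·6+18=84≡6 → G
B(1): 11·1+18=29≡3 → D
O(14): 11·14+18=172≡16 → Q
O(14): 11·14+18=172≡16 → Q

OZGDQQ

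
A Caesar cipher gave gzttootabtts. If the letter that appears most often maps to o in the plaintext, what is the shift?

5

The most frequent ciphertext letter is t (appears 5 times).
t is position 19; o is position 14.
Shift = 5.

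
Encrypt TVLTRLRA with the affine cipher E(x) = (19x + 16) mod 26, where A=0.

NZRNBRBQ

T(19): 19·19+16=377≡13 → N
V(21): 19·21+16=415≡25 → Z
L(11): 19·11+16=225≡17 → R
T(19): 19·19+16=377≡13 → N
R(17): 19·17+16=339≡1 → B
L(11): 19·11+16=225≡17 → R
R(17): 19·17+16=339≡1 → B
A(0): 19·0+16=16 → Q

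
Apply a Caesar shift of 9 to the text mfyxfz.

m(12): 12+9=21 → v
f(5): 5+9=14 → o
y(24): 24+9=33≡7 → h
x(23): 23+9=32≡6 → g
f(5): 5+9=14 → o
z(25): 25+9=34≡8 → i

vohgoi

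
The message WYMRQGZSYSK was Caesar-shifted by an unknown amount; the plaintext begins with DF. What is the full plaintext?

From the crib: W(22)−D(3)=19, so the shift is 19.
Subtract 19 from each ciphertext letter:
W(22): 22−19=3 → D
Y(24): 24−19=5 → F
M(12): 12−19=-7≡19 → T
R(17): 17−19=-2≡24 → Y
Q(16): 16−19=-3≡23 → X
G(6): 6−19=-13≡13 → N
Z(25): 25−19=6 → G
S(18): 18−19=-1≡25 → Z
Y(24): 24−19=5 → F
S(18): 18−19=-1≡25 → Z
K(10): 10−19=-9≡17 → R

DFTYXNGZFZR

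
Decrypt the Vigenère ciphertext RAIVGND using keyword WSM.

Repeat the key across the ciphertext: WSMWSMW
R(17)−W(22): -5≡21 → V
A(0)−S(18): -18≡8 → I
I(8)−M(12): -4≡22 → W
V(21)−W(22): -1≡25 → Z
G(6)−S(18): -12≡14 → O
N(13)−M(12): 1 → B
D(3)−W(22): -19≡7 → H

VIWZOBH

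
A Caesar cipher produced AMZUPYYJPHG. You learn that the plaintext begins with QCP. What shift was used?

From the crib: A(0)−Q(16)=-16≡10, so the shift is 10.

10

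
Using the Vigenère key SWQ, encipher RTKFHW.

JPAXDM

Repeat the key across the message: SWQSWQ
R(17)+S(18): 35≡9 → J
T(19)+W(22): 41≡15 → P
K(10)+Q(16): 26≡0 → A
F(5)+S(18): 23 → X
H(7)+W(22): 29≡3 → D
W(22)+Q(16): 38≡12 → M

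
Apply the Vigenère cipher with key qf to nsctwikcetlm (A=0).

Repeat the key across the message: qfqfqfqfqfqf
n(13)+q(16): 29≡3 → d
s(18)+f(5): 23 → x
c(2)+q(16): 18 → s
t(19)+f(5): 24 → y
w(22)+q(16): 38≡12 → m
i(8)+f(5): 13 → n
k(10)+q(16): 26≡0 → a
c(2)+f(5): 7 → h
e(4)+q(16): 20 → u
t(19)+f(5): 24 → y
l(11)+q(16): 27≡1 → b
m(12)+f(5): 17 → r

dxsymnahuybr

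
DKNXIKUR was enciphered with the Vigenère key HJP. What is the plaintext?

WBYQZVNI

Repeat the key across the ciphertext: HJPHJPHJ
D(3)−H(7): -4≡22 → W
K(10)−J(9): 1 → B
N(13)−P(15): -2≡24 → Y
X(23)−H(7): 16 → Q
I(8)−J(9): -1≡25 → Z
K(10)−P(15): -5≡21 → V
U(20)−H(7): 13 → N
R(17)−J(9): 8 → I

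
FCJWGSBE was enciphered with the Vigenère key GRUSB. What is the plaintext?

ZLPEFMKK

Repeat the key across the ciphertext: GRUSBGRU
F(5)−G(6): -1≡25 → Z
C(2)−R(17): -15≡11 → L
J(9)−U(20): -11≡15 → P
W(22)−S(18): 4 → E
G(6)−B(1): 5 → F
S(18)−G(6): 12 → M
B(1)−R(17): -16≡10 → K
E(4)−U(20): -16≡10 → K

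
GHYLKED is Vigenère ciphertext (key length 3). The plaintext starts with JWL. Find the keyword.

XLN

Subtract each crib letter from the matching ciphertext letter (mod 26):
G(6)−J(9)=-3≡23 → X
H(7)−W(22)=-15≡11 → L
Y(24)−L(11)=13 → N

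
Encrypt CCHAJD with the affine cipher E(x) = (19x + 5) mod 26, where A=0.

RRIFUK

C(2): 19·2+5=43≡17 → R
C(2): 19·2+5=43≡17 → R
H(7): 19·7+5=138≡8 → I
A(0): 19·0+5=5 → F
J(9): 19·9+5=176≡20 → U
D(3): 19·3+5=62≡10 → K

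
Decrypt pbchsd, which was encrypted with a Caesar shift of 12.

dpqvgr

p(15): 15−12=3 → d
b(1): 1−12=-11≡15 → p
c(2): 2−12=-10≡16 → q
h(7): 7−12=-5≡21 → v
s(18): 18−12=6 → g
d(3): 3−12=-9≡17 → r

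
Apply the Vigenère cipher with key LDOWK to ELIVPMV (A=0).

POWRZXY

Repeat the key across the message: LDOWKLD
E(4)+L(11): 15 → P
L(11)+D(3): 14 → O
I(8)+O(14): 22 → W
V(21)+W(22): 43≡17 → R
P(15)+K(10): 25 → Z
M(12)+L(11): 23 → X
V(21)+D(3): 24 → Y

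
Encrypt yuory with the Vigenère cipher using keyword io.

giwfg

Repeat the key across the message: ioioi
y(24)+i(8): 32≡6 → g
u(20)+o(14): 34≡8 → i
o(14)+i(8): 22 → w
r(17)+o(14): 31≡5 → f
y(24)+i(8): 32≡6 → g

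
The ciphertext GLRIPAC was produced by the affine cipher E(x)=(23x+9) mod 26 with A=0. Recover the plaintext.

The inverse of 23 mod 26 is 17, since 23·17=391≡1. Apply D(y)=17·(y−9) mod 26:
G(6): 17·(6−9)=-51≡1 → B
L(11): 17·(11−9)=34≡8 → I
R(17): 17·(17−9)=136≡6 → G
I(8): 17·(8−9)=-17≡9 → J
P(15): 17·(15−9)=102≡24 → Y
A(0): 17·(0−9)=-153≡3 → D
C(2): 17·(2−9)=-119≡11 → L

BIGJYDL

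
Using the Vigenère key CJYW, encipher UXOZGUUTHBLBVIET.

Repeat the key across the message: CJYWCJYWCJYWCJYW
U(20)+C(2): 22 → W
X(23)+J(9): 32≡6 → G
O(14)+Y(24): 38≡12 → M
Z(25)+W(22): 47≡21 → V
G(6)+C(2): 8 → I
U(20)+J(9): 29≡3 → D
U(20)+Y(24): 44≡18 → S
T(19)+W(22): 41≡15 → P
H(7)+C(2): 9 → J
B(1)+J(9): 10 → K
L(11)+Y(24): 35≡9 → J
B(1)+W(22): 23 → X
V(21)+C(2): 23 → X
I(8)+J(9): 17 → R
E(4)+Y(24): 28≡2 → C
T(19)+W(22): 41≡15 → P

WGMVIDSPJKJXXRCP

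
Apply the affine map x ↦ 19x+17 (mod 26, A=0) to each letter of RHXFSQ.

R(17): 19·17+17=340≡2 → C
H(7): 19·7+17=150≡20 → U
X(23): 19·23+17=454≡12 → M
F(5): 19·5+17=112≡8 → I
S(18): 19·18+17=359≡21 → V
Q(16): 19·16+17=321≡9 → J

CUMIVJ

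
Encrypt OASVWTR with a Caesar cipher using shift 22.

O(14): 14+22=36≡10 → K
A(0): 0+22=22 → W
S(18): 18+22=40≡14 → O
V(21): 21+22=43≡17 → R
W(22): 22+22=44≡18 → S
T(19): 19+22=41≡15 → P
R(17): 17+22=39≡13 → N

KWORSPN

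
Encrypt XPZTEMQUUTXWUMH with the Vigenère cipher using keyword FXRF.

CMQYJJHZZQOBZJY

Repeat the key across the message: FXRFFXRFFXRFFXR
X(23)+F(5): 28≡2 → C
P(15)+X(23): 38≡12 → M
Z(25)+R(17): 42≡16 → Q
T(19)+F(5): 24 → Y
E(4)+F(5): 9 → J
M(12)+X(23): 35≡9 → J
Q(16)+R(17): 33≡7 → H
U(20)+F(5): 25 → Z
U(20)+F(5): 25 → Z
T(19)+X(23): 42≡16 → Q
X(23)+R(17): 40≡14 → O
W(22)+F(5): 27≡1 → B
U(20)+F(5): 25 → Z
M(12)+X(23): 35≡9 → J
H(7)+R(17): 24 → Y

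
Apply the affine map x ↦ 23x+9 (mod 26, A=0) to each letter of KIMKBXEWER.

K(10): 23·10+9=239≡5 → F
I(8): 23·8+9=193≡11 → L
M(12): 23·12+9=285≡25 → Z
K(10): 23·10+9=239≡5 → F
B(1): 23·1+9=32≡6 → G
X(23): 23·23+9=538≡18 → S
E(4): 23·4+9=101≡23 → X
W(22): 23·22+9=515≡21 → V
E(4): 23·4+9=101≡23 → X
R(17): 23·17+9=400≡10 → K

FLZFGSXVXK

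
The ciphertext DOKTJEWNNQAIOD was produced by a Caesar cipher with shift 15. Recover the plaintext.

OZVEUPHYYBLTZO

D(3): 3−15=-12≡14 → O
O(14): 14−15=-1≡25 → Z
K(10): 10−15=-5≡21 → V
T(19): 19−15=4 → E
J(9): 9−15=-6≡20 → U
E(4): 4−15=-11≡15 → P
W(22): 22−15=7 → H
N(13): 13−15=-2≡24 → Y
N(13): 13−15=-2≡24 → Y
Q(16): 16−15=1 → B
A(0): 0−15=-15≡11 → L
I(8): 8−15=-7≡19 → T
O(14): 14−15=-1≡25 → Z
D(3): 3−15=-12≡14 → O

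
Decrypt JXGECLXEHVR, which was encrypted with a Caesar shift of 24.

J(9): 9−24=-15≡11 → L
X(23): 23−24=-1≡25 → Z
G(6): 6−24=-18≡8 → I
E(4): 4−24=-20≡6 → G
C(2): 2−24=-22≡4 → E
L(11): 11−24=-13≡13 → N
X(23): 23−24=-1≡25 → Z
E(4): 4−24=-20≡6 → G
H(7): 7−24=-17≡9 → J
V(21): 21−24=-3≡23 → X
R(17): 17−24=-7≡19 → T

LZIGENZGJXT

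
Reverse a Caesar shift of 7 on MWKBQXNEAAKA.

M(12): 12−7=5 → F
W(22): 22−7=15 → P
K(10): 10−7=3 → D
B(1): 1−7=-6≡20 → U
Q(16): 16−7=9 → J
X(23): 23−7=16 → Q
N(13): 13−7=6 → G
E(4): 4−7=-3≡23 → X
A(0): 0−7=-7≡19 → T
A(0): 0−7=-7≡19 → T
K(10): 10−7=3 → D
A(0): 0−7=-7≡19 → T

FPDUJQGXTTDT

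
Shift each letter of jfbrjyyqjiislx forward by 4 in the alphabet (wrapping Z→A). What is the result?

j(9): 9+4=13 → n
f(5): 5+4=9 → j
b(1): 1+4=5 → f
r(17): 17+4=21 → v
j(9): 9+4=13 → n
y(24): 24+4=28≡2 → c
y(24): 24+4=28≡2 → c
q(16): 16+4=20 → u
j(9): 9+4=13 → n
i(8): 8+4=12 → m
i(8): 8+4=12 → m
s(18): 18+4=22 → w
l(11): 11+4=15 → p
x(23): 23+4=27≡1 → b

njfvnccunmmwpb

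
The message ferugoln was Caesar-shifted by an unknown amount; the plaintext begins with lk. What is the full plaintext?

From the crib: f(5)−l(11)=-6≡20, so the shift is 20.
Subtract 20 from each ciphertext letter:
f(5): 5−20=-15≡11 → l
e(4): 4−20=-16≡10 → k
r(17): 17−20=-3≡23 → x
u(20): 20−20=0 → a
g(6): 6−20=-14≡12 → m
o(14): 14−20=-6≡20 → u
l(11): 11−20=-9≡17 → r
n(13): 13−20=-7≡19 → t

lkxamurt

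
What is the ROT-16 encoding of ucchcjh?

u(20): 20+16=36≡10 → k
c(2): 2+16=18 → s
c(2): 2+16=18 → s
h(7): 7+16=23 → x
c(2): 2+16=18 → s
j(9): 9+16=25 → z
h(7): 7+16=23 → x

kssxszx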